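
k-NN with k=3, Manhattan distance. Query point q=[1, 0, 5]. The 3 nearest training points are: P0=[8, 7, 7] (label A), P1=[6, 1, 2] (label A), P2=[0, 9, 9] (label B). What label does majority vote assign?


d(q,P0) = 16  (label A)
d(q,P1) = 9  (label A)
d(q,P2) = 14  (label B)
Votes: A=2, B=1
Majority → A

A


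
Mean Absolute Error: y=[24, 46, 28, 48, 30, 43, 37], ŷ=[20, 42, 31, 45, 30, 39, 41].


Absolute errors: |24-20|=4, |46-42|=4, |28-31|=3, |48-45|=3, |30-30|=0, |43-39|=4, |37-41|=4
Sum = 22
MAE = 22/7 = 22/7

22/7


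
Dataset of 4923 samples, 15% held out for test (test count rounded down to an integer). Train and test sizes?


Test = ⌊4923·15/100⌋ = 738
Train = 4923 - 738 = 4185

Train: 4185, Test: 738


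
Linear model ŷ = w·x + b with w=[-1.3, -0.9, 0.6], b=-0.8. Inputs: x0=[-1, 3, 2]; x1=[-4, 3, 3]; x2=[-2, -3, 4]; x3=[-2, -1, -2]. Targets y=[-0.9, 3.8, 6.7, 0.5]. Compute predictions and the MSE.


ŷ0 = (-1.3)·(-1) + (-0.9)·(3) + (0.6)·(2) - 0.8 = -1.0
ŷ1 = (-1.3)·(-4) + (-0.9)·(3) + (0.6)·(3) - 0.8 = 3.5
ŷ2 = (-1.3)·(-2) + (-0.9)·(-3) + (0.6)·(4) - 0.8 = 6.9
ŷ3 = (-1.3)·(-2) + (-0.9)·(-1) + (0.6)·(-2) - 0.8 = 1.5
errors² = [0.01, 0.09, 0.04, 1.0]
MSE = 1.1400/4 = 0.285

0.285


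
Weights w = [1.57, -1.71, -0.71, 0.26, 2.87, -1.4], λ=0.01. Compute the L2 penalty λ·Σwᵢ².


‖w‖₂² = (1.57)² + (-1.71)² + (-0.71)² + (0.26)² + (2.87)² + (-1.4)²
     = 2.4649 + 2.9241 + 0.5041 + 0.0676 + 8.2369 + 1.96
     = 16.1576
λ·‖w‖₂² = 0.01·16.1576 = 0.161576

0.161576


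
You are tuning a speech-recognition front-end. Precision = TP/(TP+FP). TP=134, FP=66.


Precision = TP/(TP+FP)
= 134/(134+66)
= 134/200 = 67.0%

67.0%


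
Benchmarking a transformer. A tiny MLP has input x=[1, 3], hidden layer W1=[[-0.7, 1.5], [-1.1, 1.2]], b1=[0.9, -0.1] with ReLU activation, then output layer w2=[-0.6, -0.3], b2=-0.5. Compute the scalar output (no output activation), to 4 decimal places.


z1[0] = (-0.7)·(1) + (1.5)·(3) + 0.9 = 4.7
z1[1] = (-1.1)·(1) + (1.2)·(3) - 0.1 = 2.4
h = ReLU(z1) = [4.7, 2.4]
output = (-0.6)·(4.7) + (-0.3)·(2.4) - 0.5 = -4.04

-4.04


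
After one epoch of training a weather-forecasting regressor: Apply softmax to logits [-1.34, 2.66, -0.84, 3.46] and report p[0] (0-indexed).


Exponentials: e^-1.34=0.2618, e^2.66=14.2963, e^-0.84=0.4317, e^3.46=31.817
Sum = 46.8068
Softmax = [0.0056, 0.3054, 0.0092, 0.6798]
p[0] = 0.2618/46.8068 = 0.0056

0.0056


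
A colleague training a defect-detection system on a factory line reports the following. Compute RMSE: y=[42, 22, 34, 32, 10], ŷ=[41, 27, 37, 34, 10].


MSE = 39/5 = 7.8
RMSE = √(39/5) = 2.7928

2.7928


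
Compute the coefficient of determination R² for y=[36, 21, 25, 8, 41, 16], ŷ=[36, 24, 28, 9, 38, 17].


ȳ = 24.5
SS_res = Σ(y-ŷ)² = 29
SS_tot = Σ(y-ȳ)² = 761.5
R² = 1 - SS_res/SS_tot = 1 - 0.0381 = 0.9619

0.9619


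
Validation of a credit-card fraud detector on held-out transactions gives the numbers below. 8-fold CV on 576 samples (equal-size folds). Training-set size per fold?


Fold size = 576/8 = 72
Training per fold = 576 - 72 = 504

504


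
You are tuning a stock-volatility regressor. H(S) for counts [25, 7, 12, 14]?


Probabilities: [25/58, 7/58, 12/58, 14/58] ≈ [0.431, 0.1207, 0.2069, 0.2414]
H = -((25/58)·log₂(25/58) + (7/58)·log₂(7/58) + (12/58)·log₂(12/58) + (14/58)·log₂(14/58))
  = 1.8568 bits

1.8568 bits


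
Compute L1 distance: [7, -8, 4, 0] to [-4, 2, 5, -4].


d = |7+ 4| + |-8-2| + |4-5| + |0+ 4|
  = 11 + 10 + 1 + 4
  = 26

26


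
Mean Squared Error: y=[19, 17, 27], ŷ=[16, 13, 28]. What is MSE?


Squared errors: (19-16)²=9, (17-13)²=16, (27-28)²=1
Sum = 26
MSE = 26/3 = 26/3

26/3


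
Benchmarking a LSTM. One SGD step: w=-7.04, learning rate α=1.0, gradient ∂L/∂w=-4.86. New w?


w_new = w - α·∇
= -7.04 - 1.0·-4.86
= -7.04 + 4.86
= -2.18

-2.18


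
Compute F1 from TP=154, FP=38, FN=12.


Precision = 154/192 = 0.8021
Recall = 154/166 = 0.9277
F1 = 2·P·R/(P+R) = 2·TP/(2·TP+FP+FN) = 308/(308+38+12) = 308/358 = 0.8603

0.8603


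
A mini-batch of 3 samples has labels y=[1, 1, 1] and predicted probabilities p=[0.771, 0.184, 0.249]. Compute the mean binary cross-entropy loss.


L[0] = -ln(0.771) = 0.2601
L[1] = -ln(0.184) = 1.6928
L[2] = -ln(0.249) = 1.3903
mean = (0.2601 + 1.6928 + 1.3903)/3 = 1.1144

1.1144


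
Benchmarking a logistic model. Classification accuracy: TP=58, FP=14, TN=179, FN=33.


Accuracy = (TP+TN)/(TP+TN+FP+FN)
= (58+179)/(284)
= 237/284 = 83.45%

83.45%


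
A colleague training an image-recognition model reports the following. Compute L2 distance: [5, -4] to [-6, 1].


d = √((5+ 6)² + (-4-1)²)
  = √(121 + 25)
  = √146 = 12.083

12.083


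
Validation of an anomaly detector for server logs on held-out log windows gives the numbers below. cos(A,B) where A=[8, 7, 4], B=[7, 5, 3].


A·B = 8·7 + 7·5 + 4·3 = 103
‖A‖ = √129 = 11.3578, ‖B‖ = √83 = 9.1104
cos = 103/(√129·√83) = 103/√10707 = 0.9954

0.9954


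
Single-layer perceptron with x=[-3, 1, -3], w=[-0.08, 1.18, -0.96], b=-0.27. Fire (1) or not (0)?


z = (-3)·(-0.08) + (1)·(1.18) + (-3)·(-0.96) - 0.27
  = 4.03
step(z) = 1 (z≥0)

1


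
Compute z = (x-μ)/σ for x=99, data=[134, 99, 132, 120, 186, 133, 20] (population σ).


μ = 117.7143, σ = 46.7049
z = (99 - 117.7143)/46.7049 = -0.4007

-0.4007


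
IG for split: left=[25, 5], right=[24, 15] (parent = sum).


Parent = [49, 20], H_parent = 0.8685
H_left = 0.65 (n=30), H_right = 0.9612 (n=39)
H_children = (30/69)·0.65 + (39/69)·0.9612 = 0.8259
IG = 0.8685 - 0.8259 = 0.0426

0.0426


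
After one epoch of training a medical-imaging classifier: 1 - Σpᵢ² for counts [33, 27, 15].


Probabilities: [33/75, 27/75, 15/75] ≈ [0.44, 0.36, 0.2]
Σpᵢ² = (1089 + 729 + 225)/75² = 2043/5625
Gini = 1 - Σpᵢ² = 1 - 2043/5625 = 0.6368

0.6368


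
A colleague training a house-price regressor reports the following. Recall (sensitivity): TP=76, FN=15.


Recall = TP/(TP+FN)
= 76/(76+15)
= 76/91 = 83.52%

83.52%


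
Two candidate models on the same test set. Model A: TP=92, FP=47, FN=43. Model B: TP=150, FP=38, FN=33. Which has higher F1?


Model A: P=92/139=0.6619, R=92/135=0.6815, F1=2PR/(P+R)=2TP/(2TP+FP+FN)=184/274=0.6715
Model B: P=150/188=0.7979, R=150/183=0.8197, F1=2PR/(P+R)=2TP/(2TP+FP+FN)=300/371=0.8086
0.6715 < 0.8086 → Model B

Model B


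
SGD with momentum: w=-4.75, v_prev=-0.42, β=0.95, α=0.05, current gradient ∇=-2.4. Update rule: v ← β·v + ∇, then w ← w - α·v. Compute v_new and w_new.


v_new = 0.95·-0.42 - 2.4 = -0.399 - 2.4 = -2.799
w_new = -4.75 - 0.05·-2.799 = -4.75 + 0.13995 = -4.61005

v_new=-2.799, w_new=-4.61005


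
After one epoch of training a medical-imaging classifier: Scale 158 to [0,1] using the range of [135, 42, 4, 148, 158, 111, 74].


min=4, max=158
(158-4)/(158-4) = 154/154 = 1.0

1.0


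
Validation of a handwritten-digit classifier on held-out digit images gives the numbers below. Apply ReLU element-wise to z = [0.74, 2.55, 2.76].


ReLU(0.74) = max(0, 0.74) = 0.74
ReLU(2.55) = max(0, 2.55) = 2.55
ReLU(2.76) = max(0, 2.76) = 2.76
result = [0.74, 2.55, 2.76]

[0.74, 2.55, 2.76]


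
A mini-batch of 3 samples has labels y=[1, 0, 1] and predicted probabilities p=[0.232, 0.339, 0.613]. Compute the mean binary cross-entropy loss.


L[0] = -ln(0.232) = 1.461
L[1] = -ln(1-0.339) = -ln(0.661) = 0.414
L[2] = -ln(0.613) = 0.4894
mean = (1.461 + 0.414 + 0.4894)/3 = 0.7881

0.7881


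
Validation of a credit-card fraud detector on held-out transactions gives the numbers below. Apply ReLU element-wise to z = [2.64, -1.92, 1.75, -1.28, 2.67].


ReLU(2.64) = max(0, 2.64) = 2.64
ReLU(-1.92) = max(0, -1.92) = 0.0
ReLU(1.75) = max(0, 1.75) = 1.75
ReLU(-1.28) = max(0, -1.28) = 0.0
ReLU(2.67) = max(0, 2.67) = 2.67
result = [2.64, 0.0, 1.75, 0.0, 2.67]

[2.64, 0.0, 1.75, 0.0, 2.67]


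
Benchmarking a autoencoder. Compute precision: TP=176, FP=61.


Precision = TP/(TP+FP)
= 176/(176+61)
= 176/237 = 74.26%

74.26%


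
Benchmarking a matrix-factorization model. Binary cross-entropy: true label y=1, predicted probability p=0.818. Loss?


BCE = -[y·ln(p) + (1-y)·ln(1-p)]
= -1·ln(0.818) - 0
= -ln(0.818) = 0.2009

0.2009


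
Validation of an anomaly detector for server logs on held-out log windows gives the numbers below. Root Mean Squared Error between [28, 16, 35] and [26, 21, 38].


MSE = 38/3 = 12.6667
RMSE = √(38/3) = 3.559

3.559


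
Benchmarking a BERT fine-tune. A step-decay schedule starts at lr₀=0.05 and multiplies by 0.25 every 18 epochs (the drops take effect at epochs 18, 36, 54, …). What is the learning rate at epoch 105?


n_drops = ⌊105/18⌋ = 5
lr = 0.05·0.25^5 = 0.05·0.0009765625 = 0.000048828125

0.000048828125


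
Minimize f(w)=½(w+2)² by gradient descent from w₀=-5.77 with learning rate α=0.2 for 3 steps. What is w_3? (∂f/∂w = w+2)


step 1: grad = -5.77+2 = -3.77; w = -5.77 - 0.2·(-3.77) = -5.016
step 2: grad = -5.016+2 = -3.016; w = -5.016 - 0.2·(-3.016) = -4.4128
step 3: grad = -4.4128+2 = -2.4128; w = -4.4128 - 0.2·(-2.4128) = -3.93024

-3.93024


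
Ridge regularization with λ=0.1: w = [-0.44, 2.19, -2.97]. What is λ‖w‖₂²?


‖w‖₂² = (-0.44)² + (2.19)² + (-2.97)²
     = 0.1936 + 4.7961 + 8.8209
     = 13.8106
λ·‖w‖₂² = 0.1·13.8106 = 1.38106

1.38106


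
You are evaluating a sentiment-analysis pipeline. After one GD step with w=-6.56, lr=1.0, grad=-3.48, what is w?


w_new = w - α·∇
= -6.56 - 1.0·-3.48
= -6.56 + 3.48
= -3.08

-3.08


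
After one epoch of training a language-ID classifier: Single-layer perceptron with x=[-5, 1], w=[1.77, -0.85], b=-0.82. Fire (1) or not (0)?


z = (-5)·(1.77) + (1)·(-0.85) - 0.82
  = -10.52
step(z) = 0 (z<0)

0


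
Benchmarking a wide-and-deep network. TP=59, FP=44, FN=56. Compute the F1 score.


Precision = 59/103 = 0.5728
Recall = 59/115 = 0.513
F1 = 2·P·R/(P+R) = 2·TP/(2·TP+FP+FN) = 118/(118+44+56) = 118/218 = 0.5413

0.5413


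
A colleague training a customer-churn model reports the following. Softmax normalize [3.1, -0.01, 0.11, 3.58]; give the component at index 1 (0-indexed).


Exponentials: e^3.1=22.198, e^-0.01=0.99, e^0.11=1.1163, e^3.58=35.8735
Sum = 60.1778
Softmax = [0.3689, 0.0165, 0.0185, 0.5961]
p[1] = 0.99/60.1778 = 0.0165

0.0165


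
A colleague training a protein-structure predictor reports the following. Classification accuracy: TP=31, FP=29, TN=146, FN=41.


Accuracy = (TP+TN)/(TP+TN+FP+FN)
= (31+146)/(247)
= 177/247 = 71.66%

71.66%


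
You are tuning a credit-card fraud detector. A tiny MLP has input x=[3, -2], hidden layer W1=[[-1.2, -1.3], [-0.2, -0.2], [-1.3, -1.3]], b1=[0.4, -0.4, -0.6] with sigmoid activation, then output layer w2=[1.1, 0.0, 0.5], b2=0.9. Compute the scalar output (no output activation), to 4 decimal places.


z1[0] = (-1.2)·(3) + (-1.3)·(-2) + 0.4 = -0.6
z1[1] = (-0.2)·(3) + (-0.2)·(-2) - 0.4 = -0.6
z1[2] = (-1.3)·(3) + (-1.3)·(-2) - 0.6 = -1.9
h = sigmoid(z1) = [0.3543, 0.3543, 0.1301]
output = (1.1)·(0.3543) + (0.0)·(0.3543) + (0.5)·(0.1301) + 0.9 = 1.3548

1.3548


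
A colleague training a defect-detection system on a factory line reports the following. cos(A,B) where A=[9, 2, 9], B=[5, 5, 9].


A·B = 9·5 + 2·5 + 9·9 = 136
‖A‖ = √166 = 12.8841, ‖B‖ = √131 = 11.4455
cos = 136/(√166·√131) = 136/√21746 = 0.9223

0.9223


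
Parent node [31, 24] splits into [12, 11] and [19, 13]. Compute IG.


Parent = [31, 24], H_parent = 0.9883
H_left = 0.9986 (n=23), H_right = 0.9745 (n=32)
H_children = (23/55)·0.9986 + (32/55)·0.9745 = 0.9846
IG = 0.9883 - 0.9846 = 0.0037

0.0037


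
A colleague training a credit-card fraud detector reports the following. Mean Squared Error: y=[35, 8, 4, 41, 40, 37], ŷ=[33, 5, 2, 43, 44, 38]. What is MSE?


Squared errors: (35-33)²=4, (8-5)²=9, (4-2)²=4, (41-43)²=4, (40-44)²=16, (37-38)²=1
Sum = 38
MSE = 38/6 = 19/3

19/3


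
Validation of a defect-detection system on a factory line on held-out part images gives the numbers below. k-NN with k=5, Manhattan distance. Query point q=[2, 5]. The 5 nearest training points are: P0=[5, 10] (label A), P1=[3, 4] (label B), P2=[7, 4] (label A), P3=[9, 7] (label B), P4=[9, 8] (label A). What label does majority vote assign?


d(q,P0) = 8  (label A)
d(q,P1) = 2  (label B)
d(q,P2) = 6  (label A)
d(q,P3) = 9  (label B)
d(q,P4) = 10  (label A)
Votes: A=3, B=2
Majority → A

A


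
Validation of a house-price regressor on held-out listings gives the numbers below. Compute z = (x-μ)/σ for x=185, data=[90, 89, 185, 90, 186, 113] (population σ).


μ = 125.5, σ = 43.2233
z = (185 - 125.5)/43.2233 = 1.3766

1.3766


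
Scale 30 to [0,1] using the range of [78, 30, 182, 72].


min=30, max=182
(30-30)/(182-30) = 0/152 = 0.0

0.0


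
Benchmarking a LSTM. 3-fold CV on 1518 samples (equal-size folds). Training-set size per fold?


Fold size = 1518/3 = 506
Training per fold = 1518 - 506 = 1012

1012


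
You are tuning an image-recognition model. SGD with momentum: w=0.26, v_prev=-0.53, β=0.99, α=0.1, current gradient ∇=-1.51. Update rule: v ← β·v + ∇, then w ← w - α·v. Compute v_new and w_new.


v_new = 0.99·-0.53 - 1.51 = -0.5247 - 1.51 = -2.0347
w_new = 0.26 - 0.1·-2.0347 = 0.26 + 0.20347 = 0.46347

v_new=-2.0347, w_new=0.46347


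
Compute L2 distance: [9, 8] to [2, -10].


d = √((9-2)² + (8+ 10)²)
  = √(49 + 324)
  = √373 = 19.3132

19.3132


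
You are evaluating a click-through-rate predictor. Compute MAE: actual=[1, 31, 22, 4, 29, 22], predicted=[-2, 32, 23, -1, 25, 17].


Absolute errors: |1+ 2|=3, |31-32|=1, |22-23|=1, |4+ 1|=5, |29-25|=4, |22-17|=5
Sum = 19
MAE = 19/6 = 19/6

19/6


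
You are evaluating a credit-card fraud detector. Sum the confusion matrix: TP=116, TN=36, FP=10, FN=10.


Total = TP + TN + FP + FN
= 116 + 36 + 10 + 10
= 172
(Predicted positive: 126, predicted negative: 46)

172


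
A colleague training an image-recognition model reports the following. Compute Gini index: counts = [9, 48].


Probabilities: [9/57, 48/57] ≈ [0.1579, 0.8421]
Σpᵢ² = (81 + 2304)/57² = 2385/3249
Gini = 1 - Σpᵢ² = 1 - 2385/3249 = 0.2659

0.2659


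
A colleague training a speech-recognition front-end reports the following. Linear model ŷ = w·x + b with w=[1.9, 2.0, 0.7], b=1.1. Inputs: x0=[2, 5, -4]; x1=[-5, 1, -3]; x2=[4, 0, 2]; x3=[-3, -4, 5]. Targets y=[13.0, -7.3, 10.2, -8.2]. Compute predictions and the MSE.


ŷ0 = (1.9)·(2) + (2.0)·(5) + (0.7)·(-4) + 1.1 = 12.1
ŷ1 = (1.9)·(-5) + (2.0)·(1) + (0.7)·(-3) + 1.1 = -8.5
ŷ2 = (1.9)·(4) + (2.0)·(0) + (0.7)·(2) + 1.1 = 10.1
ŷ3 = (1.9)·(-3) + (2.0)·(-4) + (0.7)·(5) + 1.1 = -9.1
errors² = [0.81, 1.44, 0.01, 0.81]
MSE = 3.0700/4 = 0.7675

0.7675


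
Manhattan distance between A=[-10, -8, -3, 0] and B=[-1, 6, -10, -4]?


d = |-10+ 1| + |-8-6| + |-3+ 10| + |0+ 4|
  = 9 + 14 + 7 + 4
  = 34

34


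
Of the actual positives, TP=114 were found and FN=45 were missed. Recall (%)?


Recall = TP/(TP+FN)
= 114/(114+45)
= 114/159 = 71.7%

71.7%


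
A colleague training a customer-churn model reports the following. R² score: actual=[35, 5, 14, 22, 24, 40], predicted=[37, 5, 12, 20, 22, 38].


ȳ = 23.3333
SS_res = Σ(y-ŷ)² = 20
SS_tot = Σ(y-ȳ)² = 839.33
R² = 1 - SS_res/SS_tot = 1 - 0.0238 = 0.9762

0.9762


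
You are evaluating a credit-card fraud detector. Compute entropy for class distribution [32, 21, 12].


Probabilities: [32/65, 21/65, 12/65] ≈ [0.4923, 0.3231, 0.1846]
H = -((32/65)·log₂(32/65) + (21/65)·log₂(21/65) + (12/65)·log₂(12/65))
  = 1.4799 bits

1.4799 bits


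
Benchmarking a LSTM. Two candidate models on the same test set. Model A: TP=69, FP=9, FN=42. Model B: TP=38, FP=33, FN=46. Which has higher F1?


Model A: P=69/78=0.8846, R=69/111=0.6216, F1=2PR/(P+R)=2TP/(2TP+FP+FN)=138/189=0.7302
Model B: P=38/71=0.5352, R=38/84=0.4524, F1=2PR/(P+R)=2TP/(2TP+FP+FN)=76/155=0.4903
0.7302 > 0.4903 → Model A

Model A


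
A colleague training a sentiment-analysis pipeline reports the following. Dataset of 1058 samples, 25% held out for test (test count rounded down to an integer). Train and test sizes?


Test = ⌊1058·25/100⌋ = 264
Train = 1058 - 264 = 794

Train: 794, Test: 264


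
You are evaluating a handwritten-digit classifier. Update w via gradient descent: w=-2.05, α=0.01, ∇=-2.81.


w_new = w - α·∇
= -2.05 - 0.01·-2.81
= -2.05 + 0.0281
= -2.0219

-2.0219


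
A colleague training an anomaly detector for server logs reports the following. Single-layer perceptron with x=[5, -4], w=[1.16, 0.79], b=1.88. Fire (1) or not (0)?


z = (5)·(1.16) + (-4)·(0.79) + 1.88
  = 4.52
step(z) = 1 (z≥0)

1


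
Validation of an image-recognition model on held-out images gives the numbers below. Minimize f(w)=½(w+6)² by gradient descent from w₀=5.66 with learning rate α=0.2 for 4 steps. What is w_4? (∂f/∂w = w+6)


step 1: grad = 5.66+6 = 11.66; w = 5.66 - 0.2·(11.66) = 3.328
step 2: grad = 3.328+6 = 9.328; w = 3.328 - 0.2·(9.328) = 1.4624
step 3: grad = 1.4624+6 = 7.4624; w = 1.4624 - 0.2·(7.4624) = -0.03008
step 4: grad = -0.03008+6 = 5.96992; w = -0.03008 - 0.2·(5.96992) = -1.224064

-1.224064


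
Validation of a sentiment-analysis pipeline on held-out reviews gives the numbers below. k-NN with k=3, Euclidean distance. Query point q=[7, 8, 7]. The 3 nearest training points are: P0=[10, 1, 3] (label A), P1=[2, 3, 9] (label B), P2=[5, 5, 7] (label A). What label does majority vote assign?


d(q,P0) = 8.6023  (label A)
d(q,P1) = 7.3485  (label B)
d(q,P2) = 3.6056  (label A)
Votes: A=2, B=1
Majority → A

A


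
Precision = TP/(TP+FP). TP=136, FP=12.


Precision = TP/(TP+FP)
= 136/(136+12)
= 136/148 = 91.89%

91.89%


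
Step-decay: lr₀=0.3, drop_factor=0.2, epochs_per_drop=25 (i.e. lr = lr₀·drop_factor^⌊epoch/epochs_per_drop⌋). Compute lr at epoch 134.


n_drops = ⌊134/25⌋ = 5
lr = 0.3·0.2^5 = 0.3·0.00032 = 0.000096

0.000096


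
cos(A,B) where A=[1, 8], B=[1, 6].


A·B = 1·1 + 8·6 = 49
‖A‖ = √65 = 8.0623, ‖B‖ = √37 = 6.0828
cos = 49/(√65·√37) = 49/√2405 = 0.9992

0.9992


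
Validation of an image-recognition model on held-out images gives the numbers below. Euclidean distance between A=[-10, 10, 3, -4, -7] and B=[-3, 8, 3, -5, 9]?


d = √((-10+ 3)² + (10-8)² + (3-3)² + (-4+ 5)² + (-7-9)²)
  = √(49 + 4 + 0 + 1 + 256)
  = √310 = 17.6068

17.6068


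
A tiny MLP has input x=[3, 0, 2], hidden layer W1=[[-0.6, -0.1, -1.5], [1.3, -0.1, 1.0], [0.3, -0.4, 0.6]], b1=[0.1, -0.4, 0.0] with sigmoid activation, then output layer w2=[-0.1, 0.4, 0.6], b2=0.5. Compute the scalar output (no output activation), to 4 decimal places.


z1[0] = (-0.6)·(3) + (-0.1)·(0) + (-1.5)·(2) + 0.1 = -4.7
z1[1] = (1.3)·(3) + (-0.1)·(0) + (1.0)·(2) - 0.4 = 5.5
z1[2] = (0.3)·(3) + (-0.4)·(0) + (0.6)·(2) + 0.0 = 2.1
h = sigmoid(z1) = [0.009, 0.9959, 0.8909]
output = (-0.1)·(0.009) + (0.4)·(0.9959) + (0.6)·(0.8909) + 0.5 = 1.432

1.432


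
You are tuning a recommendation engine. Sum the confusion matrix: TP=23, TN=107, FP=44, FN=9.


Total = TP + TN + FP + FN
= 23 + 107 + 44 + 9
= 183
(Predicted positive: 67, predicted negative: 116)

183


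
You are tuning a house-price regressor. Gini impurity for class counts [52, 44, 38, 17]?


Probabilities: [52/151, 44/151, 38/151, 17/151] ≈ [0.3444, 0.2914, 0.2517, 0.1126]
Σpᵢ² = (2704 + 1936 + 1444 + 289)/151² = 6373/22801
Gini = 1 - Σpᵢ² = 1 - 6373/22801 = 0.7205

0.7205


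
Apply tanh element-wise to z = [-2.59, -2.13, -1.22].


tanh(-2.59) = -0.9888
tanh(-2.13) = -0.9721
tanh(-1.22) = -0.8397
result = [-0.9888, -0.9721, -0.8397]

[-0.9888, -0.9721, -0.8397]


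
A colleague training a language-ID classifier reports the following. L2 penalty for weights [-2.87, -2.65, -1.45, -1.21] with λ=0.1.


‖w‖₂² = (-2.87)² + (-2.65)² + (-1.45)² + (-1.21)²
     = 8.2369 + 7.0225 + 2.1025 + 1.4641
     = 18.826
λ·‖w‖₂² = 0.1·18.826 = 1.8826

1.8826


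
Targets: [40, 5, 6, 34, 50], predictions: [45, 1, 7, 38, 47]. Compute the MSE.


Squared errors: (40-45)²=25, (5-1)²=16, (6-7)²=1, (34-38)²=16, (50-47)²=9
Sum = 67
MSE = 67/5 = 67/5

67/5


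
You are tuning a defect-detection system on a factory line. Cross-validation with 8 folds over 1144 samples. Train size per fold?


Fold size = 1144/8 = 143
Training per fold = 1144 - 143 = 1001

1001


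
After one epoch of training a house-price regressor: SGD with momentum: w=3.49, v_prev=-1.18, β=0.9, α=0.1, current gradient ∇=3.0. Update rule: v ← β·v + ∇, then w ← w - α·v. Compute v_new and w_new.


v_new = 0.9·-1.18 + 3.0 = -1.062 + 3.0 = 1.938
w_new = 3.49 - 0.1·1.938 = 3.49 - 0.1938 = 3.2962

v_new=1.938, w_new=3.2962


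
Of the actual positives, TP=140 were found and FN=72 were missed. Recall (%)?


Recall = TP/(TP+FN)
= 140/(140+72)
= 140/212 = 66.04%

66.04%


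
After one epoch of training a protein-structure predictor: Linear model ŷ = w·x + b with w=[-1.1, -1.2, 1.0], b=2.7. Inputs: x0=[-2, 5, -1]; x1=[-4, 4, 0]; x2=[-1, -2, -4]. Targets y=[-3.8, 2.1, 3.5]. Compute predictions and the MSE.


ŷ0 = (-1.1)·(-2) + (-1.2)·(5) + (1.0)·(-1) + 2.7 = -2.1
ŷ1 = (-1.1)·(-4) + (-1.2)·(4) + (1.0)·(0) + 2.7 = 2.3
ŷ2 = (-1.1)·(-1) + (-1.2)·(-2) + (1.0)·(-4) + 2.7 = 2.2
errors² = [2.89, 0.04, 1.69]
MSE = 4.6200/3 = 1.54

1.54


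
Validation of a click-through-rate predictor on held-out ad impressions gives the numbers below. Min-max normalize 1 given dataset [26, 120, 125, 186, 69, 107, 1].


min=1, max=186
(1-1)/(186-1) = 0/185 = 0.0

0.0


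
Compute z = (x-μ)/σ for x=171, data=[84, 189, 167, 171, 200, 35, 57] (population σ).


μ = 129, σ = 63.1257
z = (171 - 129)/63.1257 = 0.6653

0.6653


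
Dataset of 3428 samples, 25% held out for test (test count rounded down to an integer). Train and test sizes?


Test = ⌊3428·25/100⌋ = 857
Train = 3428 - 857 = 2571

Train: 2571, Test: 857


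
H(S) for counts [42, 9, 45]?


Probabilities: [42/96, 9/96, 45/96] ≈ [0.4375, 0.0938, 0.4688]
H = -((42/96)·log₂(42/96) + (9/96)·log₂(9/96) + (45/96)·log₂(45/96))
  = 1.3543 bits

1.3543 bits


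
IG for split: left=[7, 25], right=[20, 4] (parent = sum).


Parent = [27, 29], H_parent = 0.9991
H_left = 0.7579 (n=32), H_right = 0.65 (n=24)
H_children = (32/56)·0.7579 + (24/56)·0.65 = 0.7117
IG = 0.9991 - 0.7117 = 0.2874

0.2874


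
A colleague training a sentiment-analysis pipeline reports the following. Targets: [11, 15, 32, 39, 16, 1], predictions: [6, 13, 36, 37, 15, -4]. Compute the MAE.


Absolute errors: |11-6|=5, |15-13|=2, |32-36|=4, |39-37|=2, |16-15|=1, |1+ 4|=5
Sum = 19
MAE = 19/6 = 19/6

19/6


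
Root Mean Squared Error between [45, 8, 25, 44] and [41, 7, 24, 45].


MSE = 19/4 = 4.75
RMSE = √(19/4) = 2.1794

2.1794


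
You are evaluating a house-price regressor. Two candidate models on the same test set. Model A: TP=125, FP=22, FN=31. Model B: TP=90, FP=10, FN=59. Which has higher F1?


Model A: P=125/147=0.8503, R=125/156=0.8013, F1=2PR/(P+R)=2TP/(2TP+FP+FN)=250/303=0.8251
Model B: P=90/100=0.9, R=90/149=0.604, F1=2PR/(P+R)=2TP/(2TP+FP+FN)=180/249=0.7229
0.8251 > 0.7229 → Model A

Model A


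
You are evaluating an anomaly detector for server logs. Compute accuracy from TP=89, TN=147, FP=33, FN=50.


Accuracy = (TP+TN)/(TP+TN+FP+FN)
= (89+147)/(319)
= 236/319 = 73.98%

73.98%


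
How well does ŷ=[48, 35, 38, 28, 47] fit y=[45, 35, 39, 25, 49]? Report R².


ȳ = 38.6
SS_res = Σ(y-ŷ)² = 23
SS_tot = Σ(y-ȳ)² = 347.2
R² = 1 - SS_res/SS_tot = 1 - 0.0662 = 0.9338

0.9338


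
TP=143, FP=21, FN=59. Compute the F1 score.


Precision = 143/164 = 0.872
Recall = 143/202 = 0.7079
F1 = 2·P·R/(P+R) = 2·TP/(2·TP+FP+FN) = 286/(286+21+59) = 286/366 = 0.7814

0.7814


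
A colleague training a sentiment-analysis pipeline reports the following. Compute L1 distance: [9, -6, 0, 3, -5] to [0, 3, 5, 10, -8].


d = |9-0| + |-6-3| + |0-5| + |3-10| + |-5+ 8|
  = 9 + 9 + 5 + 7 + 3
  = 33

33


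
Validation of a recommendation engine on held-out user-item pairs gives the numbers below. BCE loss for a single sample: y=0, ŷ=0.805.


BCE = -[y·ln(p) + (1-y)·ln(1-p)]
= -0 - 1·ln(1-0.805)
= -ln(0.195) = 1.6348

1.6348


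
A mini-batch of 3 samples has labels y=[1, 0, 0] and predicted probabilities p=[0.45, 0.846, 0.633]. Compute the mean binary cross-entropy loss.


L[0] = -ln(0.45) = 0.7985
L[1] = -ln(1-0.846) = -ln(0.154) = 1.8708
L[2] = -ln(1-0.633) = -ln(0.367) = 1.0024
mean = (0.7985 + 1.8708 + 1.0024)/3 = 1.2239

1.2239


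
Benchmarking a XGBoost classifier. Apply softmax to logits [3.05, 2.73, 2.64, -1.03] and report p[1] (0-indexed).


Exponentials: e^3.05=21.1153, e^2.73=15.3329, e^2.64=14.0132, e^-1.03=0.357
Sum = 50.8184
Softmax = [0.4155, 0.3017, 0.2758, 0.007]
p[1] = 15.3329/50.8184 = 0.3017

0.3017


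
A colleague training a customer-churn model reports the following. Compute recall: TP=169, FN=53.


Recall = TP/(TP+FN)
= 169/(169+53)
= 169/222 = 76.13%

76.13%


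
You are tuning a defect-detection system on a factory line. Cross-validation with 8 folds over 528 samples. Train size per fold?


Fold size = 528/8 = 66
Training per fold = 528 - 66 = 462

462


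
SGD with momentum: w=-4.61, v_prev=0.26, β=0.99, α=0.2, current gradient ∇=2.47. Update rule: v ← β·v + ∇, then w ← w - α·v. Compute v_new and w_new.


v_new = 0.99·0.26 + 2.47 = 0.2574 + 2.47 = 2.7274
w_new = -4.61 - 0.2·2.7274 = -4.61 - 0.54548 = -5.15548

v_new=2.7274, w_new=-5.15548


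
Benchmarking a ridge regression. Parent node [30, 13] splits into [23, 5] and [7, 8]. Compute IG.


Parent = [30, 13], H_parent = 0.8841
H_left = 0.6769 (n=28), H_right = 0.9968 (n=15)
H_children = (28/43)·0.6769 + (15/43)·0.9968 = 0.7885
IG = 0.8841 - 0.7885 = 0.0956

0.0956


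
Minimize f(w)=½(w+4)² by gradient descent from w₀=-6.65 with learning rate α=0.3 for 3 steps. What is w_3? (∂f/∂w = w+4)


step 1: grad = -6.65+4 = -2.65; w = -6.65 - 0.3·(-2.65) = -5.855
step 2: grad = -5.855+4 = -1.855; w = -5.855 - 0.3·(-1.855) = -5.2985
step 3: grad = -5.2985+4 = -1.2985; w = -5.2985 - 0.3·(-1.2985) = -4.90895

-4.90895


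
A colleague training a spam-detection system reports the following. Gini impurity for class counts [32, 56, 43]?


Probabilities: [32/131, 56/131, 43/131] ≈ [0.2443, 0.4275, 0.3282]
Σpᵢ² = (1024 + 3136 + 1849)/131² = 6009/17161
Gini = 1 - Σpᵢ² = 1 - 6009/17161 = 0.6498

0.6498


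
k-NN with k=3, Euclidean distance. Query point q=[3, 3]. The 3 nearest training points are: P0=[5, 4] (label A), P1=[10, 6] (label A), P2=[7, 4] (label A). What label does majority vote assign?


d(q,P0) = 2.2361  (label A)
d(q,P1) = 7.6158  (label A)
d(q,P2) = 4.1231  (label A)
Votes: A=3, B=0
Majority → A

A


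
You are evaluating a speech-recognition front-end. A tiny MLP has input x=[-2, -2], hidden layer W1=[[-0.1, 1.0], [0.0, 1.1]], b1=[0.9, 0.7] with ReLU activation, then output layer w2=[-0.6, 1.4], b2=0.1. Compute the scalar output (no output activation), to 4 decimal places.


z1[0] = (-0.1)·(-2) + (1.0)·(-2) + 0.9 = -0.9
z1[1] = (0.0)·(-2) + (1.1)·(-2) + 0.7 = -1.5
h = ReLU(z1) = [0.0, 0.0]
output = (-0.6)·(0.0) + (1.4)·(0.0) + 0.1 = 0.1

0.1


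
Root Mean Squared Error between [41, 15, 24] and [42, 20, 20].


MSE = 42/3 = 14
RMSE = √(42/3) = 3.7417

3.7417


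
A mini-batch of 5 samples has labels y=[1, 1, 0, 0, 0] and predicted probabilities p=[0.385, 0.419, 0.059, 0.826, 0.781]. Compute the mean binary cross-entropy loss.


L[0] = -ln(0.385) = 0.9545
L[1] = -ln(0.419) = 0.8699
L[2] = -ln(1-0.059) = -ln(0.941) = 0.0608
L[3] = -ln(1-0.826) = -ln(0.174) = 1.7487
L[4] = -ln(1-0.781) = -ln(0.219) = 1.5187
mean = (0.9545 + 0.8699 + 0.0608 + 1.7487 + 1.5187)/5 = 1.0305

1.0305


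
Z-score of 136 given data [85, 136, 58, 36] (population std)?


μ = 78.75, σ = 37.3321
z = (136 - 78.75)/37.3321 = 1.5335

1.5335


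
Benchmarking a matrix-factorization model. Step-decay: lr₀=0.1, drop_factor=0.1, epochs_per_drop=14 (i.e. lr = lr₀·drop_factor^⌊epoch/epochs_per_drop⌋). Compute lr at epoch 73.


n_drops = ⌊73/14⌋ = 5
lr = 0.1·0.1^5 = 0.1·0.00001 = 0.000001

0.000001


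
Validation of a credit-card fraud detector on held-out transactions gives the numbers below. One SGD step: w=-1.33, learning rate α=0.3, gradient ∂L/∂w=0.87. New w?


w_new = w - α·∇
= -1.33 - 0.3·0.87
= -1.33 - 0.261
= -1.591

-1.591


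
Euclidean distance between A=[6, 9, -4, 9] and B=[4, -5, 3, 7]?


d = √((6-4)² + (9+ 5)² + (-4-3)² + (9-7)²)
  = √(4 + 196 + 49 + 4)
  = √253 = 15.906

15.906


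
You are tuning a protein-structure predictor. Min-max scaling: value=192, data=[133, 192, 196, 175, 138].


min=133, max=196
(192-133)/(196-133) = 59/63 = 0.9365

0.9365


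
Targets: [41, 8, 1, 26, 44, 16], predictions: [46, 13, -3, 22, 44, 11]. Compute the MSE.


Squared errors: (41-46)²=25, (8-13)²=25, (1+ 3)²=16, (26-22)²=16, (44-44)²=0, (16-11)²=25
Sum = 107
MSE = 107/6 = 107/6

107/6


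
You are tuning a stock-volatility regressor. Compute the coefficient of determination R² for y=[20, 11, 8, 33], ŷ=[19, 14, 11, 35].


ȳ = 18
SS_res = Σ(y-ŷ)² = 23
SS_tot = Σ(y-ȳ)² = 378
R² = 1 - SS_res/SS_tot = 1 - 0.0608 = 0.9392

0.9392


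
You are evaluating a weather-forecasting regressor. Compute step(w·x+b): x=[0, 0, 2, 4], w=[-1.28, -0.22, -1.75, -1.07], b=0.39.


z = (0)·(-1.28) + (0)·(-0.22) + (2)·(-1.75) + (4)·(-1.07) + 0.39
  = -7.39
step(z) = 0 (z<0)

0


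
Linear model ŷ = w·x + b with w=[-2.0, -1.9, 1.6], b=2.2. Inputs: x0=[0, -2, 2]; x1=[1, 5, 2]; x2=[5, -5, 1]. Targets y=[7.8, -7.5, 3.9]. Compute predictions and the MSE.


ŷ0 = (-2.0)·(0) + (-1.9)·(-2) + (1.6)·(2) + 2.2 = 9.2
ŷ1 = (-2.0)·(1) + (-1.9)·(5) + (1.6)·(2) + 2.2 = -6.1
ŷ2 = (-2.0)·(5) + (-1.9)·(-5) + (1.6)·(1) + 2.2 = 3.3
errors² = [1.96, 1.96, 0.36]
MSE = 4.2800/3 = 1.4267

1.4267


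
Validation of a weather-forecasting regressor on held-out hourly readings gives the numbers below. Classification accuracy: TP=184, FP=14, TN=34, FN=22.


Accuracy = (TP+TN)/(TP+TN+FP+FN)
= (184+34)/(254)
= 218/254 = 85.83%

85.83%


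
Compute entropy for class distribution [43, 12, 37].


Probabilities: [43/92, 12/92, 37/92] ≈ [0.4674, 0.1304, 0.4022]
H = -((43/92)·log₂(43/92) + (12/92)·log₂(12/92) + (37/92)·log₂(37/92))
  = 1.4247 bits

1.4247 bits


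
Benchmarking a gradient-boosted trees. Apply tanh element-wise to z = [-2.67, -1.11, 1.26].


tanh(-2.67) = -0.9905
tanh(-1.11) = -0.8041
tanh(1.26) = 0.8511
result = [-0.9905, -0.8041, 0.8511]

[-0.9905, -0.8041, 0.8511]


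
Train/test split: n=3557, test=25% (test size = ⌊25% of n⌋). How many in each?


Test = ⌊3557·25/100⌋ = 889
Train = 3557 - 889 = 2668

Train: 2668, Test: 889


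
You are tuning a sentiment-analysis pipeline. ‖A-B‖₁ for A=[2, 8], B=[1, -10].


d = |2-1| + |8+ 10|
  = 1 + 18
  = 19

19


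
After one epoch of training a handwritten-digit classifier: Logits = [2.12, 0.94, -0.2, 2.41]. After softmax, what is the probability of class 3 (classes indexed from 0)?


Exponentials: e^2.12=8.3311, e^0.94=2.56, e^-0.2=0.8187, e^2.41=11.134
Sum = 22.8438
Softmax = [0.3647, 0.1121, 0.0358, 0.4874]
p[3] = 11.134/22.8438 = 0.4874

0.4874


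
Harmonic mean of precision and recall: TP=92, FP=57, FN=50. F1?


Precision = 92/149 = 0.6174
Recall = 92/142 = 0.6479
F1 = 2·P·R/(P+R) = 2·TP/(2·TP+FP+FN) = 184/(184+57+50) = 184/291 = 0.6323

0.6323


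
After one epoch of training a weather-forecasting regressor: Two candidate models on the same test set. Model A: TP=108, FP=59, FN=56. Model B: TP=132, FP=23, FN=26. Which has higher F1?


Model A: P=108/167=0.6467, R=108/164=0.6585, F1=2PR/(P+R)=2TP/(2TP+FP+FN)=216/331=0.6526
Model B: P=132/155=0.8516, R=132/158=0.8354, F1=2PR/(P+R)=2TP/(2TP+FP+FN)=264/313=0.8435
0.6526 < 0.8435 → Model B

Model B


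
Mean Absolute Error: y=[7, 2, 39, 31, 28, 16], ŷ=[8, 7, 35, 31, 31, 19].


Absolute errors: |7-8|=1, |2-7|=5, |39-35|=4, |31-31|=0, |28-31|=3, |16-19|=3
Sum = 16
MAE = 16/6 = 8/3

8/3


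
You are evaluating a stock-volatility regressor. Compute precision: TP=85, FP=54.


Precision = TP/(TP+FP)
= 85/(85+54)
= 85/139 = 61.15%

61.15%


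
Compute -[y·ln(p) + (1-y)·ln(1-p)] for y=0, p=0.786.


BCE = -[y·ln(p) + (1-y)·ln(1-p)]
= -0 - 1·ln(1-0.786)
= -ln(0.214) = 1.5418

1.5418


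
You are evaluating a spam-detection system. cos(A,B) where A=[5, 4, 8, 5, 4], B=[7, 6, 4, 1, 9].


A·B = 5·7 + 4·6 + 8·4 + 5·1 + 4·9 = 132
‖A‖ = √146 = 12.083, ‖B‖ = √183 = 13.5277
cos = 132/(√146·√183) = 132/√26718 = 0.8076

0.8076


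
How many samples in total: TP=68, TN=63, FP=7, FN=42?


Total = TP + TN + FP + FN
= 68 + 63 + 7 + 42
= 180
(Predicted positive: 75, predicted negative: 105)

180


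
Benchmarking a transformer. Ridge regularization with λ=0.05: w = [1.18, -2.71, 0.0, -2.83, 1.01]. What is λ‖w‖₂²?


‖w‖₂² = (1.18)² + (-2.71)² + (0.0)² + (-2.83)² + (1.01)²
     = 1.3924 + 7.3441 + 0 + 8.0089 + 1.0201
     = 17.7655
λ·‖w‖₂² = 0.05·17.7655 = 0.888275

0.888275


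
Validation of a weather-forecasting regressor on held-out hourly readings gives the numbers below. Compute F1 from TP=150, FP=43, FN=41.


Precision = 150/193 = 0.7772
Recall = 150/191 = 0.7853
F1 = 2·P·R/(P+R) = 2·TP/(2·TP+FP+FN) = 300/(300+43+41) = 300/384 = 0.7812

0.7812


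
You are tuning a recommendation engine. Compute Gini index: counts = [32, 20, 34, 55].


Probabilities: [32/141, 20/141, 34/141, 55/141] ≈ [0.227, 0.1418, 0.2411, 0.3901]
Σpᵢ² = (1024 + 400 + 1156 + 3025)/141² = 5605/19881
Gini = 1 - Σpᵢ² = 1 - 5605/19881 = 0.7181

0.7181


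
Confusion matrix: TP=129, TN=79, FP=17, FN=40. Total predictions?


Total = TP + TN + FP + FN
= 129 + 79 + 17 + 40
= 265
(Predicted positive: 146, predicted negative: 119)

265


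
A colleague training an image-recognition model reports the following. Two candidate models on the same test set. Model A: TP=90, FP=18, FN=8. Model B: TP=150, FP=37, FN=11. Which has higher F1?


Model A: P=90/108=0.8333, R=90/98=0.9184, F1=2PR/(P+R)=2TP/(2TP+FP+FN)=180/206=0.8738
Model B: P=150/187=0.8021, R=150/161=0.9317, F1=2PR/(P+R)=2TP/(2TP+FP+FN)=300/348=0.8621
0.8738 > 0.8621 → Model A

Model A


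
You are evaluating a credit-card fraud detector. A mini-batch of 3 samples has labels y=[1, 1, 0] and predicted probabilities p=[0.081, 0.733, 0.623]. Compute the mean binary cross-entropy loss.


L[0] = -ln(0.081) = 2.5133
L[1] = -ln(0.733) = 0.3106
L[2] = -ln(1-0.623) = -ln(0.377) = 0.9755
mean = (2.5133 + 0.3106 + 0.9755)/3 = 1.2665

1.2665


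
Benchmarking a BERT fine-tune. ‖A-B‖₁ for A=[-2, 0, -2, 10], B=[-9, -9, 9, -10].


d = |-2+ 9| + |0+ 9| + |-2-9| + |10+ 10|
  = 7 + 9 + 11 + 20
  = 47

47


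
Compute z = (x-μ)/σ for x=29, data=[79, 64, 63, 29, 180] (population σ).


μ = 83, σ = 51.1898
z = (29 - 83)/51.1898 = -1.0549

-1.0549


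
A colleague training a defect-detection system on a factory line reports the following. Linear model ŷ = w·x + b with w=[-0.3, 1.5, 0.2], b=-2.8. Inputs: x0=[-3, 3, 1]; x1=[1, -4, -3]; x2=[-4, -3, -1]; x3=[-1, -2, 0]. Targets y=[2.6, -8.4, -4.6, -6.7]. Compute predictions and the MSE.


ŷ0 = (-0.3)·(-3) + (1.5)·(3) + (0.2)·(1) - 2.8 = 2.8
ŷ1 = (-0.3)·(1) + (1.5)·(-4) + (0.2)·(-3) - 2.8 = -9.7
ŷ2 = (-0.3)·(-4) + (1.5)·(-3) + (0.2)·(-1) - 2.8 = -6.3
ŷ3 = (-0.3)·(-1) + (1.5)·(-2) + (0.2)·(0) - 2.8 = -5.5
errors² = [0.04, 1.69, 2.89, 1.44]
MSE = 6.0600/4 = 1.515

1.515


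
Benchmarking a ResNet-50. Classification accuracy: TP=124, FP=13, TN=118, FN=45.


Accuracy = (TP+TN)/(TP+TN+FP+FN)
= (124+118)/(300)
= 242/300 = 80.67%

80.67%


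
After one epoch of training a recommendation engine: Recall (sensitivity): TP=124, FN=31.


Recall = TP/(TP+FN)
= 124/(124+31)
= 124/155 = 80.0%

80.0%


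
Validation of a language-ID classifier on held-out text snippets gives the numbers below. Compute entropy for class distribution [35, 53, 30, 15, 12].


Probabilities: [35/145, 53/145, 30/145, 15/145, 12/145] ≈ [0.2414, 0.3655, 0.2069, 0.1034, 0.0828]
H = -((35/145)·log₂(35/145) + (53/145)·log₂(53/145) + (30/145)·log₂(30/145) + (15/145)·log₂(15/145) + (12/145)·log₂(12/145))
  = 2.1321 bits

2.1321 bits


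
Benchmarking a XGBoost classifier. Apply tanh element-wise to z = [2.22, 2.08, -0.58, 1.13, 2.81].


tanh(2.22) = 0.9767
tanh(2.08) = 0.9693
tanh(-0.58) = -0.5227
tanh(1.13) = 0.811
tanh(2.81) = 0.9928
result = [0.9767, 0.9693, -0.5227, 0.811, 0.9928]

[0.9767, 0.9693, -0.5227, 0.811, 0.9928]


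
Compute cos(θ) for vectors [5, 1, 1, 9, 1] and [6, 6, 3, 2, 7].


A·B = 5·6 + 1·6 + 1·3 + 9·2 + 1·7 = 64
‖A‖ = √109 = 10.4403, ‖B‖ = √134 = 11.5758
cos = 64/(√109·√134) = 64/√14606 = 0.5296

0.5296


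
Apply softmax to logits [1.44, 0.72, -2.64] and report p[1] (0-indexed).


Exponentials: e^1.44=4.2207, e^0.72=2.0544, e^-2.64=0.0714
Sum = 6.3465
Softmax = [0.665, 0.3237, 0.0112]
p[1] = 2.0544/6.3465 = 0.3237

0.3237


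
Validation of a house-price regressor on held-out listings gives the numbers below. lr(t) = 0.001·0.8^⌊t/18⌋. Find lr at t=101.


n_drops = ⌊101/18⌋ = 5
lr = 0.001·0.8^5 = 0.001·0.32768 = 0.00032768

0.00032768


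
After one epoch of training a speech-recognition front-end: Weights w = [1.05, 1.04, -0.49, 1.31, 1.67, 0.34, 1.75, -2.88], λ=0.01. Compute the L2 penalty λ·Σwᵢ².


‖w‖₂² = (1.05)² + (1.04)² + (-0.49)² + (1.31)² + (1.67)² + (0.34)² + (1.75)² + (-2.88)²
     = 1.1025 + 1.0816 + 0.2401 + 1.7161 + 2.7889 + 0.1156 + 3.0625 + 8.2944
     = 18.4017
λ·‖w‖₂² = 0.01·18.4017 = 0.184017

0.184017


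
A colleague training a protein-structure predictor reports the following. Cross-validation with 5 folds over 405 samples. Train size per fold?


Fold size = 405/5 = 81
Training per fold = 405 - 81 = 324

324


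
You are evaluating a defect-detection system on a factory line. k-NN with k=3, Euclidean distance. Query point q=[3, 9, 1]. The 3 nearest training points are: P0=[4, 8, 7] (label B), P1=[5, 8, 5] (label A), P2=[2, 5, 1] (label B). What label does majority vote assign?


d(q,P0) = 6.1644  (label B)
d(q,P1) = 4.5826  (label A)
d(q,P2) = 4.1231  (label B)
Votes: A=1, B=2
Majority → B

B


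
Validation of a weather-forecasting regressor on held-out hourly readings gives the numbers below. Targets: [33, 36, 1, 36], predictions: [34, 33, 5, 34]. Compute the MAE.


Absolute errors: |33-34|=1, |36-33|=3, |1-5|=4, |36-34|=2
Sum = 10
MAE = 10/4 = 5/2

5/2


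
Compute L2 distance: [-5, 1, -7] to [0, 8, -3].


d = √((-5-0)² + (1-8)² + (-7+ 3)²)
  = √(25 + 49 + 16)
  = √90 = 9.4868

9.4868


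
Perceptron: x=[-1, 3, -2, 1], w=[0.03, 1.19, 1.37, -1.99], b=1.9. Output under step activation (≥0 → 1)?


z = (-1)·(0.03) + (3)·(1.19) + (-2)·(1.37) + (1)·(-1.99) + 1.9
  = 0.71
step(z) = 1 (z≥0)

1


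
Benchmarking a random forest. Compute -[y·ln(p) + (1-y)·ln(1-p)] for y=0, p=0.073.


BCE = -[y·ln(p) + (1-y)·ln(1-p)]
= -0 - 1·ln(1-0.073)
= -ln(0.927) = 0.0758

0.0758
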